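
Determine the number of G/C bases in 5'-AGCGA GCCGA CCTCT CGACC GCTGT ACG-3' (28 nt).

Counting bases: C=11, T=4, G=8, A=5
Total G or C: 8 + 11 = 19

19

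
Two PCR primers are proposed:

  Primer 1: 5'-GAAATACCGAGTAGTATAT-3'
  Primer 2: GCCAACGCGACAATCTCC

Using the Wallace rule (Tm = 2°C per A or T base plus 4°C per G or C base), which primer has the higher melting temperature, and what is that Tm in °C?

Primer 1: A+T=13, G+C=6 → Tm = 2(13)+4(6) = 50°C
Primer 2: A+T=7, G+C=11 → Tm = 2(7)+4(11) = 58°C
50°C vs 58°C → primer 2 is higher.

Primer 2, 58°C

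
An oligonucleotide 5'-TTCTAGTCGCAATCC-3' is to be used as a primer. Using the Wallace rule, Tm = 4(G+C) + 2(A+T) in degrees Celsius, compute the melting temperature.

C=5, G=2, T=5, A=3
AT pairs contribute 8, GC pairs contribute 7.
Tm = 2(8) + 4(7) = 16 + 28 = 44°C

44°C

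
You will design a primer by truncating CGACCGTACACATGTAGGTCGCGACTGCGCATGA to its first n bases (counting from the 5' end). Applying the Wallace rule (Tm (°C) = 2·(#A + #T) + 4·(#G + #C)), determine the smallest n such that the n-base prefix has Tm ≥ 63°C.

n = 21

First 20 bases: CGACCGTACACATGTAGGTC → Tm = 62°C (< 63°C)
First 21 bases: CGACCGTACACATGTAGGTCG → Tm = 66°C (≥ 63°C)
Each additional base adds 2°C (A/T) or 4°C (G/C), so Tm is non-decreasing in n; n = 21 is the first length to reach 63°C.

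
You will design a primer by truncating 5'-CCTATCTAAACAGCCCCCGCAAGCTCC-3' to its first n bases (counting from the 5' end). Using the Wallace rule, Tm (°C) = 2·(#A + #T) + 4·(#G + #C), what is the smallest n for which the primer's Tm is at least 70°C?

n = 23

First 22 bases: CCTATCTAAACAGCCCCCGCAA → Tm = 68°C (< 70°C)
First 23 bases: CCTATCTAAACAGCCCCCGCAAG → Tm = 72°C (≥ 70°C)
Since every base adds ≥2°C, Tm only increases with n, so the threshold is first crossed at n = 23.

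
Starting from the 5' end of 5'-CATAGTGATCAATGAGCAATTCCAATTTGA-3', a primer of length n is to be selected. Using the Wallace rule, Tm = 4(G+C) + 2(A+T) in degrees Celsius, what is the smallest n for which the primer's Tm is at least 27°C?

n = 10

First 9 bases: CATAGTGAT → Tm = 24°C (< 27°C)
First 10 bases: CATAGTGATC → Tm = 28°C (≥ 27°C)
Each additional base adds 2°C (A/T) or 4°C (G/C), so Tm is non-decreasing in n; n = 10 is the first length to reach 27°C.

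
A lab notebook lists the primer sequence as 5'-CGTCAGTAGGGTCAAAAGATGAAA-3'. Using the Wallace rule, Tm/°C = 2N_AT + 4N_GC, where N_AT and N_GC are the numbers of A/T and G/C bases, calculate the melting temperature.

Base counts: C=3, A=10, G=7, T=4
So N_AT = 14 and N_GC = 10.
Tm = 2(14) + 4(10) = 28 + 40 = 68°C

68°C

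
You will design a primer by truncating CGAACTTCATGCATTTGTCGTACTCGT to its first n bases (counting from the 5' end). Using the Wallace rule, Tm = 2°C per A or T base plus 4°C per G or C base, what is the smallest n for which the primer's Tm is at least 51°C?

First 18 bases: CGAACTTCATGCATTTGT → Tm = 50°C (< 51°C)
First 19 bases: CGAACTTCATGCATTTGTC → Tm = 54°C (≥ 51°C)
Since every base adds ≥2°C, Tm only increases with n, so the threshold is first crossed at n = 19.

n = 19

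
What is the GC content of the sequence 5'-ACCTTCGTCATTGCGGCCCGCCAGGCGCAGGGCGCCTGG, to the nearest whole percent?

Base counts: T=6, C=15, G=14, A=4
G+C = 14 + 15 = 29 out of 39 bases
%GC = 29/39 × 100 = 74.36% ≈ 74%

74%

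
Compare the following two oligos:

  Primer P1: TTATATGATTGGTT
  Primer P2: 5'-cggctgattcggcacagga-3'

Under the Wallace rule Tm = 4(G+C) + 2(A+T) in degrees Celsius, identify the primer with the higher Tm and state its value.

Primer P2, 62°C

Primer P1: A+T=11, G+C=3 → Tm = 2(11)+4(3) = 34°C
Primer P2: A+T=7, G+C=12 → Tm = 2(7)+4(12) = 62°C
34°C vs 62°C → primer P2 is higher.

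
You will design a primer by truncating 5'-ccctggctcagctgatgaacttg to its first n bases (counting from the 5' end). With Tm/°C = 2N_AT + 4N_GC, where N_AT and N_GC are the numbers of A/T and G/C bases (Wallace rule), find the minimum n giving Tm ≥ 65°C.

n = 21

First 20 bases: CCCTGGCTCAGCTGATGAAC → Tm = 64°C (< 65°C)
First 21 bases: CCCTGGCTCAGCTGATGAACT → Tm = 66°C (≥ 65°C)
Each additional base adds 2°C (A/T) or 4°C (G/C), so Tm is non-decreasing in n; n = 21 is the first length to reach 65°C.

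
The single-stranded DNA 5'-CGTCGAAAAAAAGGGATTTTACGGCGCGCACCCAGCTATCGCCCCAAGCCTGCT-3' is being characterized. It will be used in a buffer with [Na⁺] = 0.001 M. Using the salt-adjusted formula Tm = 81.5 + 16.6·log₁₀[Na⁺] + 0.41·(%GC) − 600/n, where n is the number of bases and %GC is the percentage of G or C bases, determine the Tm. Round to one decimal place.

Length n = 54. Counting bases: T=9, G=13, C=18, A=14
G+C = 31, so %GC = 31/54 × 100 = 57.407%
Salt term: 16.6 × (-3) = -49.8
GC term: 0.41 × 57.407 = 23.537; length term: −600/54 = −11.111
Tm = 81.5 + (-49.8) + 23.537 − 11.111 = 44.126 → 44.1°C

44.1°C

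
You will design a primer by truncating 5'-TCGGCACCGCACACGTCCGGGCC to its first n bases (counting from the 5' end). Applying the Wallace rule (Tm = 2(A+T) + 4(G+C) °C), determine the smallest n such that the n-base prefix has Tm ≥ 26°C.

First 7 bases: TCGGCAC → Tm = 24°C (< 26°C)
First 8 bases: TCGGCACC → Tm = 28°C (≥ 26°C)
Each additional base adds 2°C (A/T) or 4°C (G/C), so Tm is non-decreasing in n; n = 8 is the first length to reach 26°C.

n = 8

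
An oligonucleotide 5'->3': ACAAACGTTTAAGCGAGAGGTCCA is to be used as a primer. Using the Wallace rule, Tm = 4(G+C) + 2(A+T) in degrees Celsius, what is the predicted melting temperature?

Scanning the sequence gives G=6, C=5, T=4, A=9.
A+T = 13, G+C = 11
Tm = 4·11 + 2·13 = 44 + 26 = 70°C

70°C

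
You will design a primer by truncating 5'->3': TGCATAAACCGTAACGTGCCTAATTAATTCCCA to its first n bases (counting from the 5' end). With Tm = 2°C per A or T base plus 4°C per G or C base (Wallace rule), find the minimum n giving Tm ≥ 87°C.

First 31 bases: TGCATAAACCGTAACGTGCCTAATTAATTCC → Tm = 86°C (< 87°C)
First 32 bases: TGCATAAACCGTAACGTGCCTAATTAATTCCC → Tm = 90°C (≥ 87°C)
Each additional base adds 2°C (A/T) or 4°C (G/C), so Tm is non-decreasing in n; n = 32 is the first length to reach 87°C.

n = 32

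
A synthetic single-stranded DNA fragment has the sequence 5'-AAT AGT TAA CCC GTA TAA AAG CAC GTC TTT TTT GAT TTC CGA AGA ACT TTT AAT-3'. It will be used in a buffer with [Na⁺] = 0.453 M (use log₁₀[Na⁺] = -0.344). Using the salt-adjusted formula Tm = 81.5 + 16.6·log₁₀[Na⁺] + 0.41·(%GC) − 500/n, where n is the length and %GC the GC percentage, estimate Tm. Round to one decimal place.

Length n = 54. G=7, A=18, C=9, T=20
G+C = 16, so %GC = 16/54 × 100 = 29.63%
Salt term: 16.6 × (-0.344) = -5.71
GC term: 0.41 × 29.63 = 12.148; length term: −500/54 = −9.259
Tm = 81.5 + (-5.71) + 12.148 − 9.259 = 78.679 → 78.7°C

78.7°C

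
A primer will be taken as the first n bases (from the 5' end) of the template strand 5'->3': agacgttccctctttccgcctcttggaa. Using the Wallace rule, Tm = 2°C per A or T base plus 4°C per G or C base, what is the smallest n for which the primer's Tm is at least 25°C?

n = 9

First 8 bases: AGACGTTC → Tm = 24°C (< 25°C)
First 9 bases: AGACGTTCC → Tm = 28°C (≥ 25°C)
Since every base adds ≥2°C, Tm only increases with n, so the threshold is first crossed at n = 9.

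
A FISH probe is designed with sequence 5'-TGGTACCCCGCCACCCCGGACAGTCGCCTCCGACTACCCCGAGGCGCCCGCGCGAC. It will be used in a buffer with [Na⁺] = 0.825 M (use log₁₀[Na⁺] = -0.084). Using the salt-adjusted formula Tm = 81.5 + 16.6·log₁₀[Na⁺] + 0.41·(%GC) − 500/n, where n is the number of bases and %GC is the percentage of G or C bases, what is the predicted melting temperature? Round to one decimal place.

Length n = 56. Base counts: G=15, A=8, T=5, C=28
G+C = 43, so %GC = 43/56 × 100 = 76.786%
Salt term: 16.6 × (-0.084) = -1.394
GC term: 0.41 × 76.786 = 31.482; length term: −500/56 = −8.929
Tm = 81.5 + (-1.394) + 31.482 − 8.929 = 102.659 → 102.7°C

102.7°C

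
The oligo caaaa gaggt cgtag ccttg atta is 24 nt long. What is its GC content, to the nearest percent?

Base counts: A=8, C=4, G=6, T=6
G+C = 6 + 4 = 10 out of 24 bases
%GC = 10/24 × 100 = 41.67% ≈ 42%

42%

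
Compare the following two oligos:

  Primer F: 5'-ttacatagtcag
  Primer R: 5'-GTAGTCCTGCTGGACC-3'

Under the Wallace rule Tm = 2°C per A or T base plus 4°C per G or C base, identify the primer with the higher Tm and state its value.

Primer R, 52°C

Primer F: A+T=8, G+C=4 → Tm = 2(8)+4(4) = 32°C
Primer R: A+T=6, G+C=10 → Tm = 2(6)+4(10) = 52°C
32°C vs 52°C → primer R is higher.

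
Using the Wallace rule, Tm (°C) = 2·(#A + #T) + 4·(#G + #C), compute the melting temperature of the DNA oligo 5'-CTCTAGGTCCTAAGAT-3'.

46°C

Counting bases: A=4, G=3, T=5, C=4
So N_AT = 9 and N_GC = 7.
Tm = 2(9) + 4(7) = 18 + 28 = 46°C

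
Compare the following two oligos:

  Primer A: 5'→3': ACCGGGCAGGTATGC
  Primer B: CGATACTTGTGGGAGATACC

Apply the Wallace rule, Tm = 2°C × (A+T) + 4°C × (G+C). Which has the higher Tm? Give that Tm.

Primer B, 60°C

Primer A: A+T=5, G+C=10 → Tm = 2(5)+4(10) = 50°C
Primer B: A+T=10, G+C=10 → Tm = 2(10)+4(10) = 60°C
50°C vs 60°C → primer B is higher.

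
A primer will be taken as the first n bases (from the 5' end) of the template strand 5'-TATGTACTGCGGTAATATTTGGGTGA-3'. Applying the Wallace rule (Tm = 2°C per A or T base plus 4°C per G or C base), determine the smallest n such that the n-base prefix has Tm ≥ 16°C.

n = 7

First 6 bases: TATGTA → Tm = 14°C (< 16°C)
First 7 bases: TATGTAC → Tm = 18°C (≥ 16°C)
Since every base adds ≥2°C, Tm only increases with n, so the threshold is first crossed at n = 7.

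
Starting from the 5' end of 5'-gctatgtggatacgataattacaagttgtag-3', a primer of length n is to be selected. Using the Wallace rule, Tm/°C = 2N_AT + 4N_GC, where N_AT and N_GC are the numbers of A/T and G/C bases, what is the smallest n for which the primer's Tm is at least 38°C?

n = 13

First 12 bases: GCTATGTGGATA → Tm = 34°C (< 38°C)
First 13 bases: GCTATGTGGATAC → Tm = 38°C (≥ 38°C)
Since every base adds ≥2°C, Tm only increases with n, so the threshold is first crossed at n = 13.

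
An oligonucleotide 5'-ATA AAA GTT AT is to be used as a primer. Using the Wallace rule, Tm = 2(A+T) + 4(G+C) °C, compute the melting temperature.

Base counts: T=4, A=6, G=1, C=0
AT pairs contribute 10, GC pairs contribute 1.
Tm = 4·1 + 2·10 = 4 + 20 = 24°C

24°C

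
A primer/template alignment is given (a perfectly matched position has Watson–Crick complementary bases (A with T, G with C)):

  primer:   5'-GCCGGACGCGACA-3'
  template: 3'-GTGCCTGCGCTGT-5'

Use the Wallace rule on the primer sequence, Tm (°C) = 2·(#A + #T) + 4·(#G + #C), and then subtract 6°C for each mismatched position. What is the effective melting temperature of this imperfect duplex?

Primer base counts: A=3, T=0, G=5, C=5 → A+T=3, G+C=10
Perfect-match Tm = 2(3) + 4(10) = 6 + 40 = 46°C
Mismatches (positions where the bases are not complementary): 2 (at positions 1, 2)
Effective Tm = 46 − 2×6 = 46 − 12 = 34°C

34°C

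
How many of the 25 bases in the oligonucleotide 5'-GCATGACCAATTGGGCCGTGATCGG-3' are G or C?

Scanning the sequence gives C=6, G=9, T=5, A=5.
Total G or C: 9 + 6 = 15

15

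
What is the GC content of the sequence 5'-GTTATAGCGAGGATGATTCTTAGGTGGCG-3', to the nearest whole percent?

48%

Scanning the sequence gives A=6, T=9, G=11, C=3.
G+C = 11 + 3 = 14 out of 29 bases
%GC = 14/29 × 100 = 48.28% ≈ 48%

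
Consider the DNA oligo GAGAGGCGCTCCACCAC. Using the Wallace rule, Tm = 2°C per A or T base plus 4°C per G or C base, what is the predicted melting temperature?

58°C

Base counts: G=5, A=4, C=7, T=1
So N_AT = 5 and N_GC = 12.
Tm = 2(5) + 4(12) = 10 + 48 = 58°C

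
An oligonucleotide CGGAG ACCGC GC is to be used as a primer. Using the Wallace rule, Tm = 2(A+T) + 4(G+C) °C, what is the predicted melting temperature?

44°C

Scanning the sequence gives G=5, A=2, T=0, C=5.
AT pairs contribute 2, GC pairs contribute 10.
Tm = 2×2 + 4×10 = 44°C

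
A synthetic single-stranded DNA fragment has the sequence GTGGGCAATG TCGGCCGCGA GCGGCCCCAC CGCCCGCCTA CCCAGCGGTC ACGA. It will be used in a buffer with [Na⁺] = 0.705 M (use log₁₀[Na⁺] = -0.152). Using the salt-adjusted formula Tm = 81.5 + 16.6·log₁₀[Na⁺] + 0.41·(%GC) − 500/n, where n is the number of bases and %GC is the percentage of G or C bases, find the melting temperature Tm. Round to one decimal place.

Length n = 54. A=8, T=5, C=23, G=18
G+C = 41, so %GC = 41/54 × 100 = 75.926%
Salt term: 16.6 × (-0.152) = -2.523
GC term: 0.41 × 75.926 = 31.13; length term: −500/54 = −9.259
Tm = 81.5 + (-2.523) + 31.13 − 9.259 = 100.848 → 100.8°C

100.8°C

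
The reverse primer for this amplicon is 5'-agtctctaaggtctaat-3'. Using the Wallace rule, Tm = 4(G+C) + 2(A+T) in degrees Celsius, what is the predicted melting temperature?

Scanning the sequence gives G=3, C=3, T=6, A=5.
AT pairs contribute 11, GC pairs contribute 6.
Tm = 2×11 + 4×6 = 46°C

46°C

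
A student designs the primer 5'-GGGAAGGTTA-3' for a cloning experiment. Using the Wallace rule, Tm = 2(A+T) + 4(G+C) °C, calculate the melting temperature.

30°C

Base counts: G=5, C=0, A=3, T=2
A+T = 5, G+C = 5
Tm = 4·5 + 2·5 = 20 + 10 = 30°C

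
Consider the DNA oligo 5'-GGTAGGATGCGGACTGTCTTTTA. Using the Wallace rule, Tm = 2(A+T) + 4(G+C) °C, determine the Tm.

Scanning the sequence gives C=3, T=8, A=4, G=8.
AT pairs contribute 12, GC pairs contribute 11.
Tm = 2(12) + 4(11) = 24 + 44 = 68°C

68°C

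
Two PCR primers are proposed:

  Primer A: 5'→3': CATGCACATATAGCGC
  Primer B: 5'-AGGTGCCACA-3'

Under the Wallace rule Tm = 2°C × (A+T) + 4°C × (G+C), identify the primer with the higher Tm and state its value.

Primer A, 48°C

Primer A: A+T=8, G+C=8 → Tm = 2(8)+4(8) = 48°C
Primer B: A+T=4, G+C=6 → Tm = 2(4)+4(6) = 32°C
48°C vs 32°C → primer A is higher.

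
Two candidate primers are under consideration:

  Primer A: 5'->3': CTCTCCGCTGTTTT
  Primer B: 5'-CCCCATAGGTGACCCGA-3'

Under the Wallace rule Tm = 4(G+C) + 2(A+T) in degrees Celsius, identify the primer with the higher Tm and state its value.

Primer A: A+T=7, G+C=7 → Tm = 2(7)+4(7) = 42°C
Primer B: A+T=6, G+C=11 → Tm = 2(6)+4(11) = 56°C
42°C vs 56°C → primer B is higher.

Primer B, 56°C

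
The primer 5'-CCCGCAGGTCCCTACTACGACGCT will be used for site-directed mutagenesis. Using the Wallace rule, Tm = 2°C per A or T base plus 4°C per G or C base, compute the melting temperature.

80°C

Scanning the sequence gives G=5, T=4, C=11, A=4.
AT pairs contribute 8, GC pairs contribute 16.
Tm = 4·16 + 2·8 = 64 + 16 = 80°C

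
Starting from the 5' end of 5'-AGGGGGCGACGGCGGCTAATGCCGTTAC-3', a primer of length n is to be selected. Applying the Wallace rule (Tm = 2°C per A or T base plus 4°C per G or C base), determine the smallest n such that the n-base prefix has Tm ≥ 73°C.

n = 22

First 21 bases: AGGGGGCGACGGCGGCTAATG → Tm = 72°C (< 73°C)
First 22 bases: AGGGGGCGACGGCGGCTAATGC → Tm = 76°C (≥ 73°C)
Since every base adds ≥2°C, Tm only increases with n, so the threshold is first crossed at n = 22.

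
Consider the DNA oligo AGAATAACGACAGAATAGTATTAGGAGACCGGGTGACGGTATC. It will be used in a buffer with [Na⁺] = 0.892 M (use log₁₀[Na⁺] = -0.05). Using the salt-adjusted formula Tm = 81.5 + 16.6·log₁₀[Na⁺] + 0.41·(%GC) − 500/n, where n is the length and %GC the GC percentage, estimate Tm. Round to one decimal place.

Length n = 43. Scanning the sequence gives A=16, T=8, C=6, G=13.
G+C = 19, so %GC = 19/43 × 100 = 44.186%
Salt term: 16.6 × (-0.05) = -0.83
GC term: 0.41 × 44.186 = 18.116; length term: −500/43 = −11.628
Tm = 81.5 + (-0.83) + 18.116 − 11.628 = 87.158 → 87.2°C

87.2°C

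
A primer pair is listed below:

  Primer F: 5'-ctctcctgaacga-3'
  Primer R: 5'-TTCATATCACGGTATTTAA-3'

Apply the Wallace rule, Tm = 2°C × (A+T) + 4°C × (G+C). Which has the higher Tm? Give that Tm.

Primer F: A+T=6, G+C=7 → Tm = 2(6)+4(7) = 40°C
Primer R: A+T=14, G+C=5 → Tm = 2(14)+4(5) = 48°C
40°C vs 48°C → primer R is higher.

Primer R, 48°C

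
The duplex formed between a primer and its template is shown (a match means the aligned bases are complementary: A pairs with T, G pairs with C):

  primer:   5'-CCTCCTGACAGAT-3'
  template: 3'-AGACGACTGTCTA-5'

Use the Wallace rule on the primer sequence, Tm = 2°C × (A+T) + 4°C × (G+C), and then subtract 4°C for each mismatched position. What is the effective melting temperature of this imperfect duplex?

32°C

Primer base counts: A=3, T=3, G=2, C=5 → A+T=6, G+C=7
Perfect-match Tm = 2(6) + 4(7) = 12 + 28 = 40°C
Mismatches (positions where the bases are not complementary): 2 (at positions 1, 4)
Effective Tm = 40 − 2×4 = 40 − 8 = 32°C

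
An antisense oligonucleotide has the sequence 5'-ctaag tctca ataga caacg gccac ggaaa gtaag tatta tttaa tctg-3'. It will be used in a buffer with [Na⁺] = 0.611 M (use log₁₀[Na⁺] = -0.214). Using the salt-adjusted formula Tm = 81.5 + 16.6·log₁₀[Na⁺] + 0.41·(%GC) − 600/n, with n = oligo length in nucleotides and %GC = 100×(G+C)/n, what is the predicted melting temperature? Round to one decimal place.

Length n = 49. Base counts: G=9, A=18, C=9, T=13
G+C = 18, so %GC = 18/49 × 100 = 36.735%
Salt term: 16.6 × (-0.214) = -3.552
GC term: 0.41 × 36.735 = 15.061; length term: −600/49 = −12.245
Tm = 81.5 + (-3.552) + 15.061 − 12.245 = 80.764 → 80.8°C

80.8°C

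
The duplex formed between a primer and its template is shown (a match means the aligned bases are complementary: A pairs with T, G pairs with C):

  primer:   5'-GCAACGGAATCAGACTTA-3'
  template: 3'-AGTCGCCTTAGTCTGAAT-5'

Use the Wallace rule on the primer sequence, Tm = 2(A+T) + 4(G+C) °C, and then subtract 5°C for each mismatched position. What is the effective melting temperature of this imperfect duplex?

Primer base counts: A=7, T=3, G=4, C=4 → A+T=10, G+C=8
Perfect-match Tm = 2(10) + 4(8) = 20 + 32 = 52°C
Mismatches (positions where the bases are not complementary): 2 (at positions 1, 4)
Effective Tm = 52 − 2×5 = 52 − 10 = 42°C

42°C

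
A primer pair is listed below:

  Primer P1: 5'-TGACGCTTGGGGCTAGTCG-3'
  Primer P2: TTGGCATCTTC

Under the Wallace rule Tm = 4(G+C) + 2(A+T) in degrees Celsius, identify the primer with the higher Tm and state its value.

Primer P1: A+T=7, G+C=12 → Tm = 2(7)+4(12) = 62°C
Primer P2: A+T=6, G+C=5 → Tm = 2(6)+4(5) = 32°C
62°C vs 32°C → primer P1 is higher.

Primer P1, 62°C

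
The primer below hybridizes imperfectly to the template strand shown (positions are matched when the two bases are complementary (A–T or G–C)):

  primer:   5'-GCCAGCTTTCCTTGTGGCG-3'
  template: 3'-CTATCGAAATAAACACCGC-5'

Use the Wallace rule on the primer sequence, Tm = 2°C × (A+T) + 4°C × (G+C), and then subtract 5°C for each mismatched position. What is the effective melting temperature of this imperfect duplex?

Primer base counts: A=1, T=6, G=6, C=6 → A+T=7, G+C=12
Perfect-match Tm = 2(7) + 4(12) = 14 + 48 = 62°C
Mismatches (positions where the bases are not complementary): 4 (at positions 2, 3, 10, 11)
Effective Tm = 62 − 4×5 = 62 − 20 = 42°C

42°C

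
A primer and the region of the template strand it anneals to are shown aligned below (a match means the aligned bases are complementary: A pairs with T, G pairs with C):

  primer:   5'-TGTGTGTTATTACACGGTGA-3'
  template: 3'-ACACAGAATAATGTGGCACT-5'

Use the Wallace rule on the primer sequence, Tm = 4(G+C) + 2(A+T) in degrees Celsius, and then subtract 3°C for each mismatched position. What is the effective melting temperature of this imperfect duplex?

50°C

Primer base counts: A=4, T=8, G=6, C=2 → A+T=12, G+C=8
Perfect-match Tm = 2(12) + 4(8) = 24 + 32 = 56°C
Mismatches (positions where the bases are not complementary): 2 (at positions 6, 16)
Effective Tm = 56 − 2×3 = 56 − 6 = 50°C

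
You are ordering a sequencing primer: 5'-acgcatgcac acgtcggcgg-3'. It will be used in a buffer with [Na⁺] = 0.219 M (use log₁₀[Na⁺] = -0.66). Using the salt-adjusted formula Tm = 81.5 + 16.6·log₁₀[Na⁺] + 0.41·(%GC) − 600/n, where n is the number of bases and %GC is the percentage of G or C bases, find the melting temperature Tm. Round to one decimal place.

Length n = 20. Counting bases: C=7, A=4, G=7, T=2
G+C = 14, so %GC = 14/20 × 100 = 70%
Salt term: 16.6 × (-0.66) = -10.956
GC term: 0.41 × 70 = 28.7; length term: −600/20 = −30
Tm = 81.5 + (-10.956) + 28.7 − 30 = 69.244 → 69.2°C

69.2°C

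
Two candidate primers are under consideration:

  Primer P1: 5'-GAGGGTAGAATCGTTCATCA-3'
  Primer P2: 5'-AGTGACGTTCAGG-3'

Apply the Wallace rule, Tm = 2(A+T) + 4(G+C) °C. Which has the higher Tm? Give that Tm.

Primer P1, 58°C

Primer P1: A+T=11, G+C=9 → Tm = 2(11)+4(9) = 58°C
Primer P2: A+T=6, G+C=7 → Tm = 2(6)+4(7) = 40°C
58°C vs 40°C → primer P1 is higher.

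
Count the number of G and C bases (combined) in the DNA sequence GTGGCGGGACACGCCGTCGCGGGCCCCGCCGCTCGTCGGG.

Base counts: T=4, C=16, A=2, G=18
G+C = 18 + 16 = 34

34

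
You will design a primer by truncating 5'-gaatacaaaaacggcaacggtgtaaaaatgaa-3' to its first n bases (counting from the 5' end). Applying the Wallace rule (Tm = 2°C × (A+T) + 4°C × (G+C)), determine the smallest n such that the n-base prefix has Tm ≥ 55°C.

n = 20

First 19 bases: GAATACAAAAACGGCAACG → Tm = 54°C (< 55°C)
First 20 bases: GAATACAAAAACGGCAACGG → Tm = 58°C (≥ 55°C)
Each additional base adds 2°C (A/T) or 4°C (G/C), so Tm is non-decreasing in n; n = 20 is the first length to reach 55°C.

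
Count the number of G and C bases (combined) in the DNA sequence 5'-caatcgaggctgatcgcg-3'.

Counting bases: T=3, A=4, G=6, C=5
Total G or C: 6 + 5 = 11

11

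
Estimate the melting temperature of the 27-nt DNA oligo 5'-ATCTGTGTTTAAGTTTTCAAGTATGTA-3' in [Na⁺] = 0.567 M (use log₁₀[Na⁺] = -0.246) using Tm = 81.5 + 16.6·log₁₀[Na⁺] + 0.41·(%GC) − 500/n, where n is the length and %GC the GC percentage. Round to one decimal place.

69.5°C

Length n = 27. Counting bases: C=2, G=5, A=7, T=13
G+C = 7, so %GC = 7/27 × 100 = 25.926%
Salt term: 16.6 × (-0.246) = -4.084
GC term: 0.41 × 25.926 = 10.63; length term: −500/27 = −18.519
Tm = 81.5 + (-4.084) + 10.63 − 18.519 = 69.527 → 69.5°C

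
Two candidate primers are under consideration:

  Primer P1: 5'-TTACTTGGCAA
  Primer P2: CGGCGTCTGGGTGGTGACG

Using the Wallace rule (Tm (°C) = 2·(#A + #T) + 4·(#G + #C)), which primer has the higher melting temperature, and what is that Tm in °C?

Primer P2, 66°C

Primer P1: A+T=7, G+C=4 → Tm = 2(7)+4(4) = 30°C
Primer P2: A+T=5, G+C=14 → Tm = 2(5)+4(14) = 66°C
30°C vs 66°C → primer P2 is higher.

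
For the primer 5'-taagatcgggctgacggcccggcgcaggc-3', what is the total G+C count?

T=3, C=9, A=5, G=12
Total G or C: 12 + 9 = 21

21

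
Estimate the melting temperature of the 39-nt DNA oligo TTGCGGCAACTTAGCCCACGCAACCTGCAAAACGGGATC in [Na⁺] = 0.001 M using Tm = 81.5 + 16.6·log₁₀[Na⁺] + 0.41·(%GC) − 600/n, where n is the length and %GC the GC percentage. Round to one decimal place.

39.4°C

Length n = 39. Base counts: A=11, G=9, T=6, C=13
G+C = 22, so %GC = 22/39 × 100 = 56.41%
Salt term: 16.6 × (-3) = -49.8
GC term: 0.41 × 56.41 = 23.128; length term: −600/39 = −15.385
Tm = 81.5 + (-49.8) + 23.128 − 15.385 = 39.443 → 39.4°C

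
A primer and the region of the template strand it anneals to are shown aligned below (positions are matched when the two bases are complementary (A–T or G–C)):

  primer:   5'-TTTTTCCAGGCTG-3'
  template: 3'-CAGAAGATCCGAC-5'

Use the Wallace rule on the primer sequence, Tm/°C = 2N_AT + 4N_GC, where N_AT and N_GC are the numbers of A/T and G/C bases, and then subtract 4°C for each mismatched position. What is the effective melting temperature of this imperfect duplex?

26°C

Primer base counts: A=1, T=6, G=3, C=3 → A+T=7, G+C=6
Perfect-match Tm = 2(7) + 4(6) = 14 + 24 = 38°C
Mismatches (positions where the bases are not complementary): 3 (at positions 1, 3, 7)
Effective Tm = 38 − 3×4 = 38 − 12 = 26°C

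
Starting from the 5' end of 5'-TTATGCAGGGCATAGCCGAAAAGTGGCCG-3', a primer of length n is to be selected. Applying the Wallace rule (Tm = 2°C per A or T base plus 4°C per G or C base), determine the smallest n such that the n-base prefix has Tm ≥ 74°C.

n = 25

First 24 bases: TTATGCAGGGCATAGCCGAAAAGT → Tm = 70°C (< 74°C)
First 25 bases: TTATGCAGGGCATAGCCGAAAAGTG → Tm = 74°C (≥ 74°C)
Each additional base adds 2°C (A/T) or 4°C (G/C), so Tm is non-decreasing in n; n = 25 is the first length to reach 74°C.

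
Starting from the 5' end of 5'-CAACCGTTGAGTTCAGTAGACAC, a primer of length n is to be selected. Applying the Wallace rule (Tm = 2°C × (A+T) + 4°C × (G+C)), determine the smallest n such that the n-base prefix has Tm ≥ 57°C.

First 19 bases: CAACCGTTGAGTTCAGTAG → Tm = 56°C (< 57°C)
First 20 bases: CAACCGTTGAGTTCAGTAGA → Tm = 58°C (≥ 57°C)
Since every base adds ≥2°C, Tm only increases with n, so the threshold is first crossed at n = 20.

n = 20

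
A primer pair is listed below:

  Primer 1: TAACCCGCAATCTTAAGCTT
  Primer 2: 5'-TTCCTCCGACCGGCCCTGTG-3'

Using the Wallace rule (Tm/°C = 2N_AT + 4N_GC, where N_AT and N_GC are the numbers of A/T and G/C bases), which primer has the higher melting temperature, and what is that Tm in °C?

Primer 1: A+T=12, G+C=8 → Tm = 2(12)+4(8) = 56°C
Primer 2: A+T=6, G+C=14 → Tm = 2(6)+4(14) = 68°C
56°C vs 68°C → primer 2 is higher.

Primer 2, 68°C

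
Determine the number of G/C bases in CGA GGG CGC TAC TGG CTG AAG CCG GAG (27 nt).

19

Scanning the sequence gives T=3, A=5, G=12, C=7.
G+C = 12 + 7 = 19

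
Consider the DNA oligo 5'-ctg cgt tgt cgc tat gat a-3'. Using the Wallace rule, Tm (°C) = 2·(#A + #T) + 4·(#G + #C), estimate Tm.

56°C

Base counts: G=5, C=4, T=7, A=3
AT pairs contribute 10, GC pairs contribute 9.
Tm = 2×10 + 4×9 = 56°C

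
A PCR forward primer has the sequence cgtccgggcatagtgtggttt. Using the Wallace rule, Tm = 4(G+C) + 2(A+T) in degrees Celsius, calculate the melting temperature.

Base counts: A=2, G=8, C=4, T=7
So N_AT = 9 and N_GC = 12.
Tm = 4·12 + 2·9 = 48 + 18 = 66°C

66°C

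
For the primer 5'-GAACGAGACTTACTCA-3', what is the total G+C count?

T=3, G=3, C=4, A=6
G+C = 3 + 4 = 7

7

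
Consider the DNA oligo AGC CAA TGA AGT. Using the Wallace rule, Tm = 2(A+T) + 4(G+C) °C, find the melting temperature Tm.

Counting bases: T=2, C=2, G=3, A=5
So N_AT = 7 and N_GC = 5.
Tm = 4·5 + 2·7 = 20 + 14 = 34°C

34°C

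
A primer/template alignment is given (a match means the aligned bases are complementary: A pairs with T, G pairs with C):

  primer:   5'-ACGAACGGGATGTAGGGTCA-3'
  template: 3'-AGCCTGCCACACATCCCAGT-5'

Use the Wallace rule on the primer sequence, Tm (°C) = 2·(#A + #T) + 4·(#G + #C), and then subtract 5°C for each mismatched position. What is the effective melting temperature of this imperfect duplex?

42°C

Primer base counts: A=6, T=3, G=8, C=3 → A+T=9, G+C=11
Perfect-match Tm = 2(9) + 4(11) = 18 + 44 = 62°C
Mismatches (positions where the bases are not complementary): 4 (at positions 1, 4, 9, 10)
Effective Tm = 62 − 4×5 = 62 − 20 = 42°C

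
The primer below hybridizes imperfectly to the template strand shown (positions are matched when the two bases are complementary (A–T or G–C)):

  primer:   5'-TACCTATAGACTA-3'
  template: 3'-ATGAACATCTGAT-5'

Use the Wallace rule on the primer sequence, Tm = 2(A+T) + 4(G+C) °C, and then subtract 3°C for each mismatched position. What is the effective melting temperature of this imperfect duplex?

Primer base counts: A=5, T=4, G=1, C=3 → A+T=9, G+C=4
Perfect-match Tm = 2(9) + 4(4) = 18 + 16 = 34°C
Mismatches (positions where the bases are not complementary): 2 (at positions 4, 6)
Effective Tm = 34 − 2×3 = 34 − 6 = 28°C

28°C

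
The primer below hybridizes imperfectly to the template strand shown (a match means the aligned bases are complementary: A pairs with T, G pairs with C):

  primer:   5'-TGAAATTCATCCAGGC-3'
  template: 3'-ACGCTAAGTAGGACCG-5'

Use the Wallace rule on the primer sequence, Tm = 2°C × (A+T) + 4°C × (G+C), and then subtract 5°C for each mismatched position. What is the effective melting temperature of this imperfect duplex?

31°C

Primer base counts: A=5, T=4, G=3, C=4 → A+T=9, G+C=7
Perfect-match Tm = 2(9) + 4(7) = 18 + 28 = 46°C
Mismatches (positions where the bases are not complementary): 3 (at positions 3, 4, 13)
Effective Tm = 46 − 3×5 = 46 − 15 = 31°C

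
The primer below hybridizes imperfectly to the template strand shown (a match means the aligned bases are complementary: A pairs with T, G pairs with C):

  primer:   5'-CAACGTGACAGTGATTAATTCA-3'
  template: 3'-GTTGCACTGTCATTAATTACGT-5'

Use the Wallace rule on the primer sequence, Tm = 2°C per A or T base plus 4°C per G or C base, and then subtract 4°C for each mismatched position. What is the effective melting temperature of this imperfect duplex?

Primer base counts: A=8, T=6, G=4, C=4 → A+T=14, G+C=8
Perfect-match Tm = 2(14) + 4(8) = 28 + 32 = 60°C
Mismatches (positions where the bases are not complementary): 2 (at positions 13, 20)
Effective Tm = 60 − 2×4 = 60 − 8 = 52°C

52°C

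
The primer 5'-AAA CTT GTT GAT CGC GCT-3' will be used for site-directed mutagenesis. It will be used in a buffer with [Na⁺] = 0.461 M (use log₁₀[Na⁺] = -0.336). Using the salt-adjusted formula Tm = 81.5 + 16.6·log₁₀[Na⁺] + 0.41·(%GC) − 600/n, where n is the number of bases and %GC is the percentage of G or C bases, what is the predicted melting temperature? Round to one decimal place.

Length n = 18. Counting bases: G=4, A=4, T=6, C=4
G+C = 8, so %GC = 8/18 × 100 = 44.444%
Salt term: 16.6 × (-0.336) = -5.578
GC term: 0.41 × 44.444 = 18.222; length term: −600/18 = −33.333
Tm = 81.5 + (-5.578) + 18.222 − 33.333 = 60.811 → 60.8°C

60.8°C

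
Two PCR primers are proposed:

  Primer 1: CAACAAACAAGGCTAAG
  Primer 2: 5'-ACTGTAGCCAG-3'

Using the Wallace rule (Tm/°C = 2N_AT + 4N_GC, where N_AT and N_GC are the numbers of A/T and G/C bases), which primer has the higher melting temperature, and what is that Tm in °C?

Primer 1, 48°C

Primer 1: A+T=10, G+C=7 → Tm = 2(10)+4(7) = 48°C
Primer 2: A+T=5, G+C=6 → Tm = 2(5)+4(6) = 34°C
48°C vs 34°C → primer 1 is higher.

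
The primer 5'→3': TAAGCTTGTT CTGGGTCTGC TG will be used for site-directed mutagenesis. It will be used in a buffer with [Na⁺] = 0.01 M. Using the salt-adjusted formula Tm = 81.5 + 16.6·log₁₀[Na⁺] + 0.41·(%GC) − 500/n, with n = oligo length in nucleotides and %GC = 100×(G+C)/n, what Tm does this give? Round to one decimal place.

Length n = 22. Counting bases: T=9, A=2, C=4, G=7
G+C = 11, so %GC = 11/22 × 100 = 50%
Salt term: 16.6 × (-2) = -33.2
GC term: 0.41 × 50 = 20.5; length term: −500/22 = −22.727
Tm = 81.5 + (-33.2) + 20.5 − 22.727 = 46.073 → 46.1°C

46.1°C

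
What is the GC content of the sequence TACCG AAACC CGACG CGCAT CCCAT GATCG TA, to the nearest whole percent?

Base counts: T=5, G=6, C=12, A=9
G+C = 6 + 12 = 18 out of 32 bases
%GC = 18/32 × 100 = 56.25% ≈ 56%

56%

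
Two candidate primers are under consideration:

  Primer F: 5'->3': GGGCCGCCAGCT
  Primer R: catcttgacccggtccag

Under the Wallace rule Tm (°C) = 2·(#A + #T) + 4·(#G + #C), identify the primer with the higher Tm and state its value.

Primer R, 58°C

Primer F: A+T=2, G+C=10 → Tm = 2(2)+4(10) = 44°C
Primer R: A+T=7, G+C=11 → Tm = 2(7)+4(11) = 58°C
44°C vs 58°C → primer R is higher.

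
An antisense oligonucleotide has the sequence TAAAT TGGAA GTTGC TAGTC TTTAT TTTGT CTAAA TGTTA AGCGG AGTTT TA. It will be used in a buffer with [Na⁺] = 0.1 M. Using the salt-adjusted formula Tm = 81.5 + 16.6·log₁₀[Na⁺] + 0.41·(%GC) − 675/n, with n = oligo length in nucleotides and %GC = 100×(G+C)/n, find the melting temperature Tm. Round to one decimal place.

Length n = 52. A=14, C=4, G=11, T=23
G+C = 15, so %GC = 15/52 × 100 = 28.846%
Salt term: 16.6 × (-1) = -16.6
GC term: 0.41 × 28.846 = 11.827; length term: −675/52 = −12.981
Tm = 81.5 + (-16.6) + 11.827 − 12.981 = 63.746 → 63.7°C

63.7°C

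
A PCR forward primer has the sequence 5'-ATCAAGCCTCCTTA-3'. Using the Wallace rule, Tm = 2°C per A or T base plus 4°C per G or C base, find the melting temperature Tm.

40°C

Counting bases: T=4, C=5, G=1, A=4
So N_AT = 8 and N_GC = 6.
Tm = 2(8) + 4(6) = 16 + 24 = 40°C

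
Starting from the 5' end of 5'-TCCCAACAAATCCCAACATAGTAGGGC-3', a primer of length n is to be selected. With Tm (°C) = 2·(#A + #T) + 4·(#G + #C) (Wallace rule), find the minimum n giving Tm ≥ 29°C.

First 10 bases: TCCCAACAAA → Tm = 28°C (< 29°C)
First 11 bases: TCCCAACAAAT → Tm = 30°C (≥ 29°C)
Since every base adds ≥2°C, Tm only increases with n, so the threshold is first crossed at n = 11.

n = 11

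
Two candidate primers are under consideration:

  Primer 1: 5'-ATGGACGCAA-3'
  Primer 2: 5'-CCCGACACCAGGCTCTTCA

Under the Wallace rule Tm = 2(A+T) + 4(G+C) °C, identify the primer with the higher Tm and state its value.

Primer 1: A+T=5, G+C=5 → Tm = 2(5)+4(5) = 30°C
Primer 2: A+T=7, G+C=12 → Tm = 2(7)+4(12) = 62°C
30°C vs 62°C → primer 2 is higher.

Primer 2, 62°C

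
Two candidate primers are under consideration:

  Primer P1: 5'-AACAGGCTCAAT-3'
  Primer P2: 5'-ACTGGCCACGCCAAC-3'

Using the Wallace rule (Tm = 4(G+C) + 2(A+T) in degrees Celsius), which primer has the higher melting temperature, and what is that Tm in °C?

Primer P2, 50°C

Primer P1: A+T=7, G+C=5 → Tm = 2(7)+4(5) = 34°C
Primer P2: A+T=5, G+C=10 → Tm = 2(5)+4(10) = 50°C
34°C vs 50°C → primer P2 is higher.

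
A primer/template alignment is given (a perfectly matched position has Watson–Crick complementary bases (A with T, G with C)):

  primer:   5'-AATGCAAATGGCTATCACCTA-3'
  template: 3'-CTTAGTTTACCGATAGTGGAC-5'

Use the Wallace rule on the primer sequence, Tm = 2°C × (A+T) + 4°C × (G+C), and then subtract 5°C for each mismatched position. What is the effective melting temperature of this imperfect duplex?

Primer base counts: A=8, T=5, G=3, C=5 → A+T=13, G+C=8
Perfect-match Tm = 2(13) + 4(8) = 26 + 32 = 58°C
Mismatches (positions where the bases are not complementary): 4 (at positions 1, 3, 4, 21)
Effective Tm = 58 − 4×5 = 58 − 20 = 38°C

38°C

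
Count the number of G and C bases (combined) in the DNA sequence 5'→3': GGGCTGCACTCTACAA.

9

Base counts: A=4, C=5, T=3, G=4
G+C = 4 + 5 = 9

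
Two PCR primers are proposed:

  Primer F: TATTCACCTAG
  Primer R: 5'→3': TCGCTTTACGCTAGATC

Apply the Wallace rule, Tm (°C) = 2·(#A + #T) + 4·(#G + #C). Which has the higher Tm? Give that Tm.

Primer F: A+T=7, G+C=4 → Tm = 2(7)+4(4) = 30°C
Primer R: A+T=9, G+C=8 → Tm = 2(9)+4(8) = 50°C
30°C vs 50°C → primer R is higher.

Primer R, 50°C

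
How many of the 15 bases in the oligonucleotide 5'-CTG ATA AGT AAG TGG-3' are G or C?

C=1, A=5, T=4, G=5
Total G or C: 5 + 1 = 6

6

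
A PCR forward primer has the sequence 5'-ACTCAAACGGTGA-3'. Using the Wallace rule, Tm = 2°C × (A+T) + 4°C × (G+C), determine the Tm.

Counting bases: G=3, C=3, T=2, A=5
AT pairs contribute 7, GC pairs contribute 6.
Tm = 2(7) + 4(6) = 14 + 24 = 38°C

38°C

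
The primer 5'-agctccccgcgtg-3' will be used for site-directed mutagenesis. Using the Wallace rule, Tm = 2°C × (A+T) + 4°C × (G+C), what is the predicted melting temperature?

46°C

C=6, A=1, T=2, G=4
So N_AT = 3 and N_GC = 10.
Tm = 2×3 + 4×10 = 46°C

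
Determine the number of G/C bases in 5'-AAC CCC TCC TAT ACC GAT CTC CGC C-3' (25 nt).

Scanning the sequence gives G=2, A=5, T=5, C=13.
G+C = 2 + 13 = 15

15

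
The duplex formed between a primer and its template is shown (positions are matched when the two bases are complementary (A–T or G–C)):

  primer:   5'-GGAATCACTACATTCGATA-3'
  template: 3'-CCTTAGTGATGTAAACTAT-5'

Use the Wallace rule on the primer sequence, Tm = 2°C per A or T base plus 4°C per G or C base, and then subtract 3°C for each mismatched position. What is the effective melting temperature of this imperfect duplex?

49°C

Primer base counts: A=7, T=5, G=3, C=4 → A+T=12, G+C=7
Perfect-match Tm = 2(12) + 4(7) = 24 + 28 = 52°C
Mismatches (positions where the bases are not complementary): 1 (at position 15)
Effective Tm = 52 − 1×3 = 52 − 3 = 49°C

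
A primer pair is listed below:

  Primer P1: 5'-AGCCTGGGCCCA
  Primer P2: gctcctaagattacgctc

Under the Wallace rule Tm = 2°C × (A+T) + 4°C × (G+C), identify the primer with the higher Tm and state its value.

Primer P2, 54°C

Primer P1: A+T=3, G+C=9 → Tm = 2(3)+4(9) = 42°C
Primer P2: A+T=9, G+C=9 → Tm = 2(9)+4(9) = 54°C
42°C vs 54°C → primer P2 is higher.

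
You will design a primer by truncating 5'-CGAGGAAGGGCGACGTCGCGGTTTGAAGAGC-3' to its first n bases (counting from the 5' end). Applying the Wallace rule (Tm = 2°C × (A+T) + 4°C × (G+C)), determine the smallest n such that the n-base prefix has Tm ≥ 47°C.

n = 14

First 13 bases: CGAGGAAGGGCGA → Tm = 44°C (< 47°C)
First 14 bases: CGAGGAAGGGCGAC → Tm = 48°C (≥ 47°C)
Each additional base adds 2°C (A/T) or 4°C (G/C), so Tm is non-decreasing in n; n = 14 is the first length to reach 47°C.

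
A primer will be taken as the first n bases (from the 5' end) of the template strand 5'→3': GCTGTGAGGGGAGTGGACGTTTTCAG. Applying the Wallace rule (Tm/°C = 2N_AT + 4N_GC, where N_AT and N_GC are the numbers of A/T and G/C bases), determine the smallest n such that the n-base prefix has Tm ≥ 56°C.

First 16 bases: GCTGTGAGGGGAGTGG → Tm = 54°C (< 56°C)
First 17 bases: GCTGTGAGGGGAGTGGA → Tm = 56°C (≥ 56°C)
Since every base adds ≥2°C, Tm only increases with n, so the threshold is first crossed at n = 17.

n = 17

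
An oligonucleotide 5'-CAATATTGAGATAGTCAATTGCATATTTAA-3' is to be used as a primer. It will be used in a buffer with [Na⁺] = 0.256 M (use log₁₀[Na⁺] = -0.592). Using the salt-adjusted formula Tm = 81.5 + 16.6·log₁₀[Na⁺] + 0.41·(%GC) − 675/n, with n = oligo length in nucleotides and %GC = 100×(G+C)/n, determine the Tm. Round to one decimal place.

58.7°C

Length n = 30. T=11, G=4, C=3, A=12
G+C = 7, so %GC = 7/30 × 100 = 23.333%
Salt term: 16.6 × (-0.592) = -9.827
GC term: 0.41 × 23.333 = 9.567; length term: −675/30 = −22.5
Tm = 81.5 + (-9.827) + 9.567 − 22.5 = 58.74 → 58.7°C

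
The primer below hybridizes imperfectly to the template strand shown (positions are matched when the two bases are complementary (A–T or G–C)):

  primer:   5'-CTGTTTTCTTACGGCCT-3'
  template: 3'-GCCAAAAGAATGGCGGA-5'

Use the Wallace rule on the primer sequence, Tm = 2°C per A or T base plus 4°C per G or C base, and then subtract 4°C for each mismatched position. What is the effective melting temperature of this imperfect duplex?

Primer base counts: A=1, T=8, G=3, C=5 → A+T=9, G+C=8
Perfect-match Tm = 2(9) + 4(8) = 18 + 32 = 50°C
Mismatches (positions where the bases are not complementary): 2 (at positions 2, 13)
Effective Tm = 50 − 2×4 = 50 − 8 = 42°C

42°C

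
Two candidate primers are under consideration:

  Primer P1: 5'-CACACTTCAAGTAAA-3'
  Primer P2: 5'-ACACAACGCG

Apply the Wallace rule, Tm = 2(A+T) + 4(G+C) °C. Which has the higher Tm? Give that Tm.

Primer P1: A+T=10, G+C=5 → Tm = 2(10)+4(5) = 40°C
Primer P2: A+T=4, G+C=6 → Tm = 2(4)+4(6) = 32°C
40°C vs 32°C → primer P1 is higher.

Primer P1, 40°C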